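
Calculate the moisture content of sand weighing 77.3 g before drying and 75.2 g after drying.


Formula: MC = (W_wet - W_dry) / W_wet * 100
Water mass = 77.3 - 75.2 = 2.1 g
MC = 2.1 / 77.3 * 100 = 2.7167%

Answer: 2.7167%


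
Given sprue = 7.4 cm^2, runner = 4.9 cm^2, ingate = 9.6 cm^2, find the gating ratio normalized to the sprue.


Sprue:Runner:Ingate = 1 : 4.9/7.4 : 9.6/7.4 = 1:0.66:1.30


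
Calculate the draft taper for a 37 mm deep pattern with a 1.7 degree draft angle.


Formula: taper = depth * tan(draft_angle)
tan(1.7 deg) = 0.0296793
taper = 37 mm * 0.0296793 = 1.0981 mm

Final answer: 1.0981 mm


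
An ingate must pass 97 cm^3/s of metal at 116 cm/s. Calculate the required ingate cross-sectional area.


Formula: A_ingate = Q / v  (continuity equation)
A = 97 cm^3/s / 116 cm/s = 0.8362 cm^2

0.8362 cm^2


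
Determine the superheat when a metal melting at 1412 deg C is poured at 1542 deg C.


Formula: Superheat = T_pour - T_melt
Superheat = 1542 - 1412 = 130 deg C

Answer: 130 deg C


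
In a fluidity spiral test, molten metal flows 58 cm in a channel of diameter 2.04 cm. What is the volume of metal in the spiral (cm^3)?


Formula: V = pi * (d/2)^2 * L  (cylinder volume)
Radius = 2.04/2 = 1.02 cm
V = pi * 1.02^2 * 58 = 189.5738 cm^3

189.5738 cm^3


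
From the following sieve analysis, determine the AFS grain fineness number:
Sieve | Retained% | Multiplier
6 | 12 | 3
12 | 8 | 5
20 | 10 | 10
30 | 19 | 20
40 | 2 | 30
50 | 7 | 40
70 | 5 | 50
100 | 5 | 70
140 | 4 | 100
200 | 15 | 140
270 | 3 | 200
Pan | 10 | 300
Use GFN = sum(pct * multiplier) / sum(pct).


Formula: GFN = sum(pct * multiplier) / sum(pct)
sum(pct * multiplier) = 7596
sum(pct) = 100
GFN = 7596 / 100 = 75.96

Final answer: 75.96


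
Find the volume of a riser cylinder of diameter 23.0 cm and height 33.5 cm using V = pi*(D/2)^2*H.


Formula: V = pi * (D/2)^2 * H  (cylinder volume)
Radius = D/2 = 23.0/2 = 11.5 cm
V = pi * 11.5^2 * 33.5 = 13918.4336 cm^3

Final answer: 13918.4336 cm^3


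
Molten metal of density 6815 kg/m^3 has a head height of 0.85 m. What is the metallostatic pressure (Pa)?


Formula: P = rho * g * h
rho * g = 6815 * 9.81 = 66855.15 N/m^3
P = 66855.15 * 0.85 = 56826.8775 Pa

Answer: 56826.8775 Pa


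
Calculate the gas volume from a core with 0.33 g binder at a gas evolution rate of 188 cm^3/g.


Formula: V_gas = W_binder * gas_evolution_rate
V = 0.33 g * 188 cm^3/g = 62.0400 cm^3


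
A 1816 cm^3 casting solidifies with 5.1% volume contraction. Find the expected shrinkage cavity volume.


Formula: V_shrink = V_casting * shrinkage_pct / 100
V_shrink = 1816 cm^3 * 5.1 / 100 = 92.6160 cm^3


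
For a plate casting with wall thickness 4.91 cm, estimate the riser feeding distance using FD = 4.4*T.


Formula: FD = 4.4 * T  (riser feeding-distance rule)
FD = 4.4 * 4.91 cm = 21.6040 cm


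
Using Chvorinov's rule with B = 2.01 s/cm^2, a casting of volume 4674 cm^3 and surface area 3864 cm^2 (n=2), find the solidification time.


Formula: t_s = B * (V/A)^n  (Chvorinov's rule, n=2)
Modulus M = V/A = 4674/3864 = 1.209627 cm
M^2 = 1.209627^2 = 1.463197 cm^2
t_s = 2.01 * 1.463197 = 2.9410 s

2.9410 s


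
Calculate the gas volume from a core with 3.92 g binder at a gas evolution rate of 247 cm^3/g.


Formula: V_gas = W_binder * gas_evolution_rate
V = 3.92 g * 247 cm^3/g = 968.2400 cm^3

Final answer: 968.2400 cm^3


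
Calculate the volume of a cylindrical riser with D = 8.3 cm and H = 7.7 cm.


Formula: V = pi * (D/2)^2 * H  (cylinder volume)
Radius = D/2 = 8.3/2 = 4.15 cm
V = pi * 4.15^2 * 7.7 = 416.6168 cm^3

Final answer: 416.6168 cm^3


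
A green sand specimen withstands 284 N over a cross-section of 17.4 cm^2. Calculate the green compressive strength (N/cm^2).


Formula: Compressive Strength = Force / Area
Strength = 284 N / 17.4 cm^2 = 16.3218 N/cm^2

16.3218 N/cm^2


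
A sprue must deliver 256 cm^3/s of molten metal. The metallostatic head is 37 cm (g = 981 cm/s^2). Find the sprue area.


Formula: v = sqrt(2*g*h), A = Q/v
Velocity: v = sqrt(2 * 981 * 37) = sqrt(72594) = 269.4327 cm/s
Sprue area: A = Q / v = 256 / 269.4327 = 0.9501 cm^2

Answer: 0.9501 cm^2


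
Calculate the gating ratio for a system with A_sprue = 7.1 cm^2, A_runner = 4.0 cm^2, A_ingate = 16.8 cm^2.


Sprue:Runner:Ingate = 1 : 4.0/7.1 : 16.8/7.1 = 1:0.56:2.37

Answer: 1:0.56:2.37


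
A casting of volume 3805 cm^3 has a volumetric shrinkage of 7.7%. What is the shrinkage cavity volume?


Formula: V_shrink = V_casting * shrinkage_pct / 100
V_shrink = 3805 cm^3 * 7.7 / 100 = 292.9850 cm^3

Answer: 292.9850 cm^3


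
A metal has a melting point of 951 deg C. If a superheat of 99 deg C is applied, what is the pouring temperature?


Formula: T_pour = T_melt + Superheat
T_pour = 951 + 99 = 1050 deg C


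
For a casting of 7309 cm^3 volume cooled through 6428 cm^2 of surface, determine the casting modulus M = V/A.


Formula: Casting Modulus M = V / A
M = 7309 cm^3 / 6428 cm^2 = 1.1371 cm

Answer: 1.1371 cm


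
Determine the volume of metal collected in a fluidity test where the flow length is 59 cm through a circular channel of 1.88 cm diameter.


Formula: V = pi * (d/2)^2 * L  (cylinder volume)
Radius = 1.88/2 = 0.94 cm
V = pi * 0.94^2 * 59 = 163.7788 cm^3

Answer: 163.7788 cm^3


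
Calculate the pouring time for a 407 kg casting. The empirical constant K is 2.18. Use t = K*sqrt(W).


Formula: t = K * sqrt(W)
sqrt(W) = sqrt(407) = 20.17424
t = 2.18 * 20.17424 = 43.9798 s


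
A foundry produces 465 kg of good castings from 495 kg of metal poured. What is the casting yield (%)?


Formula: Casting Yield = (W_good / W_total) * 100
Yield = (465 kg / 495 kg) * 100 = 93.9394%

Answer: 93.9394%


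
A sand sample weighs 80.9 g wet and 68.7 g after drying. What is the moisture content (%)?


Formula: MC = (W_wet - W_dry) / W_wet * 100
Water mass = 80.9 - 68.7 = 12.2 g
MC = 12.2 / 80.9 * 100 = 15.0803%

Final answer: 15.0803%


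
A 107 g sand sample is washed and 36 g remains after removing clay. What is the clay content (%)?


Formula: Clay% = (W_total - W_washed) / W_total * 100
Clay mass = 107 - 36 = 71 g
Clay% = 71 / 107 * 100 = 66.3551%

Answer: 66.3551%


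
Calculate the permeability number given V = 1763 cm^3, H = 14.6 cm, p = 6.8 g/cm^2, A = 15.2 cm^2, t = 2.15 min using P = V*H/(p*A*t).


Formula: Permeability Number P = (V * H) / (p * A * t)
Numerator: V * H = 1763 * 14.6 = 25739.8
Denominator: p * A * t = 6.8 * 15.2 * 2.15 = 222.224
P = 25739.8 / 222.224 = 115.8282

Answer: 115.8282


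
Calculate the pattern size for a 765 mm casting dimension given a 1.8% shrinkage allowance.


Formula: L_pattern = L_casting * (1 + shrinkage_rate/100)
Shrinkage factor = 1 + 1.8/100 = 1.018
L_pattern = 765 mm * 1.018 = 778.7700 mm


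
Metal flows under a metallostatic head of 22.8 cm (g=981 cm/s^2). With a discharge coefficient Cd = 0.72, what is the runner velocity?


Formula: v = Cd * sqrt(2 * g * h)  (Torricelli with discharge coefficient)
2*g*h = 2 * 981 * 22.8 = 44733.6 cm^2/s^2
sqrt(44733.6) = 211.50319 cm/s
v = 0.72 * 211.50319 = 152.2823 cm/s

Final answer: 152.2823 cm/s


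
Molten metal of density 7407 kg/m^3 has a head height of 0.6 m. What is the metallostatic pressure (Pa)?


Formula: P = rho * g * h
rho * g = 7407 * 9.81 = 72662.67 N/m^3
P = 72662.67 * 0.6 = 43597.6020 Pa

Answer: 43597.6020 Pa


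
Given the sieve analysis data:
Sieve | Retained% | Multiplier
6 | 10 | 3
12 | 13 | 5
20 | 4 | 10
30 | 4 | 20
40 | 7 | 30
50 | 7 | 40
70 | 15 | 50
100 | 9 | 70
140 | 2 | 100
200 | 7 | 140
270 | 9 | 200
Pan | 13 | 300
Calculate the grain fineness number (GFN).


Formula: GFN = sum(pct * multiplier) / sum(pct)
sum(pct * multiplier) = 8965
sum(pct) = 100
GFN = 8965 / 100 = 89.65

Final answer: 89.65


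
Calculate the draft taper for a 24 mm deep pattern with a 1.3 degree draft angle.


Formula: taper = depth * tan(draft_angle)
tan(1.3 deg) = 0.0226932
taper = 24 mm * 0.0226932 = 0.5446 mm

Answer: 0.5446 mm


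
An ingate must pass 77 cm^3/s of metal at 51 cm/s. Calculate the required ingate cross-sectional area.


Formula: A_ingate = Q / v  (continuity equation)
A = 77 cm^3/s / 51 cm/s = 1.5098 cm^2

Final answer: 1.5098 cm^2


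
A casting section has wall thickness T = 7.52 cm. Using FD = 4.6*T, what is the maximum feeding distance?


Formula: FD = 4.6 * T  (riser feeding-distance rule)
FD = 4.6 * 7.52 cm = 34.5920 cm

34.5920 cm


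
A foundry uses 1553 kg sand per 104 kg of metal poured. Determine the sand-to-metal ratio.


Formula: Sand-to-Metal Ratio = W_sand / W_metal
Ratio = 1553 kg / 104 kg = 14.9327

Answer: 14.9327


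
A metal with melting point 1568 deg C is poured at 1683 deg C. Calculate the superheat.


Formula: Superheat = T_pour - T_melt
Superheat = 1683 - 1568 = 115 deg C

Final answer: 115 deg C


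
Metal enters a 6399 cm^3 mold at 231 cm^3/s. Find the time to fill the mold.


Formula: t_fill = V_mold / Q_flow
t = 6399 cm^3 / 231 cm^3/s = 27.7013 s

Answer: 27.7013 s


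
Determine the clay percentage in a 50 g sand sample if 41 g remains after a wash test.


Formula: Clay% = (W_total - W_washed) / W_total * 100
Clay mass = 50 - 41 = 9 g
Clay% = 9 / 50 * 100 = 18.0000%


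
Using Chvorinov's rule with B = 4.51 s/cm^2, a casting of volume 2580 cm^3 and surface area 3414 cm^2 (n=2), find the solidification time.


Formula: t_s = B * (V/A)^n  (Chvorinov's rule, n=2)
Modulus M = V/A = 2580/3414 = 0.755712 cm
M^2 = 0.755712^2 = 0.571101 cm^2
t_s = 4.51 * 0.571101 = 2.5757 s

2.5757 s


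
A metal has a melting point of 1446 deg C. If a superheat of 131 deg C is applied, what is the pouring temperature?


Formula: T_pour = T_melt + Superheat
T_pour = 1446 + 131 = 1577 deg C

1577 deg C


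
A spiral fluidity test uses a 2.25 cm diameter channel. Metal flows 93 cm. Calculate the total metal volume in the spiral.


Formula: V = pi * (d/2)^2 * L  (cylinder volume)
Radius = 2.25/2 = 1.125 cm
V = pi * 1.125^2 * 93 = 369.7753 cm^3

369.7753 cm^3


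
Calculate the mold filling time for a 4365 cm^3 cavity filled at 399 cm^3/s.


Formula: t_fill = V_mold / Q_flow
t = 4365 cm^3 / 399 cm^3/s = 10.9398 s

10.9398 s


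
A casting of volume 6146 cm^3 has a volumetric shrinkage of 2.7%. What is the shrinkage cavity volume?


Formula: V_shrink = V_casting * shrinkage_pct / 100
V_shrink = 6146 cm^3 * 2.7 / 100 = 165.9420 cm^3

Answer: 165.9420 cm^3


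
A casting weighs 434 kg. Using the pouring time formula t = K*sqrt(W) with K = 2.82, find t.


Formula: t = K * sqrt(W)
sqrt(W) = sqrt(434) = 20.83267
t = 2.82 * 20.83267 = 58.7481 s

58.7481 s


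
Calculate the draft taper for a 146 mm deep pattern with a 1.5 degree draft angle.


Formula: taper = depth * tan(draft_angle)
tan(1.5 deg) = 0.0261859
taper = 146 mm * 0.0261859 = 3.8231 mm

Final answer: 3.8231 mm


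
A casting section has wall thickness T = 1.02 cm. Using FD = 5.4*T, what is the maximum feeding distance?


Formula: FD = 5.4 * T  (riser feeding-distance rule)
FD = 5.4 * 1.02 cm = 5.5080 cm

Final answer: 5.5080 cm


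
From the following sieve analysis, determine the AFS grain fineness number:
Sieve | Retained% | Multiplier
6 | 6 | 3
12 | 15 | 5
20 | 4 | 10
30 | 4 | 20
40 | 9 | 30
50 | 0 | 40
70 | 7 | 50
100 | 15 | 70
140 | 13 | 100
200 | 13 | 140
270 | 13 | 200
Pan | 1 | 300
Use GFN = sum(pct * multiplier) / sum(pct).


Formula: GFN = sum(pct * multiplier) / sum(pct)
sum(pct * multiplier) = 7903
sum(pct) = 100
GFN = 7903 / 100 = 79.03

Answer: 79.03


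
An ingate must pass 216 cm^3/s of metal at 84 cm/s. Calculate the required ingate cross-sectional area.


Formula: A_ingate = Q / v  (continuity equation)
A = 216 cm^3/s / 84 cm/s = 2.5714 cm^2


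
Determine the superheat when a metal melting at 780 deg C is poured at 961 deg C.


Formula: Superheat = T_pour - T_melt
Superheat = 961 - 780 = 181 deg C

181 deg C


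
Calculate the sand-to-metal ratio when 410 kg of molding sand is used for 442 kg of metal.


Formula: Sand-to-Metal Ratio = W_sand / W_metal
Ratio = 410 kg / 442 kg = 0.9276

0.9276


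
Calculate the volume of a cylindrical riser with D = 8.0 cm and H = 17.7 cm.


Formula: V = pi * (D/2)^2 * H  (cylinder volume)
Radius = D/2 = 8.0/2 = 4.0 cm
V = pi * 4.0^2 * 17.7 = 889.6990 cm^3

889.6990 cm^3


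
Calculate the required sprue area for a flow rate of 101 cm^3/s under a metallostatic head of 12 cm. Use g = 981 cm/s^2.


Formula: v = sqrt(2*g*h), A = Q/v
Velocity: v = sqrt(2 * 981 * 12) = sqrt(23544) = 153.4405 cm/s
Sprue area: A = Q / v = 101 / 153.4405 = 0.6582 cm^2

Final answer: 0.6582 cm^2


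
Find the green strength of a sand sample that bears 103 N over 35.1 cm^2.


Formula: Compressive Strength = Force / Area
Strength = 103 N / 35.1 cm^2 = 2.9345 N/cm^2

Final answer: 2.9345 N/cm^2


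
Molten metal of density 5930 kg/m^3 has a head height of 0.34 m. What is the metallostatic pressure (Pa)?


Formula: P = rho * g * h
rho * g = 5930 * 9.81 = 58173.3 N/m^3
P = 58173.3 * 0.34 = 19778.9220 Pa


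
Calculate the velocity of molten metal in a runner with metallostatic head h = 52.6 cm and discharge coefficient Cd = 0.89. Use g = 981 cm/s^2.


Formula: v = Cd * sqrt(2 * g * h)  (Torricelli with discharge coefficient)
2*g*h = 2 * 981 * 52.6 = 103201.2 cm^2/s^2
sqrt(103201.2) = 321.24944 cm/s
v = 0.89 * 321.24944 = 285.9120 cm/s

285.9120 cm/s


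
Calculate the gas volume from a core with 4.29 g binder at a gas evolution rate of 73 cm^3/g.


Formula: V_gas = W_binder * gas_evolution_rate
V = 4.29 g * 73 cm^3/g = 313.1700 cm^3

313.1700 cm^3


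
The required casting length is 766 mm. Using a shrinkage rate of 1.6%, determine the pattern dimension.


Formula: L_pattern = L_casting * (1 + shrinkage_rate/100)
Shrinkage factor = 1 + 1.6/100 = 1.016
L_pattern = 766 mm * 1.016 = 778.2560 mm

Answer: 778.2560 mm


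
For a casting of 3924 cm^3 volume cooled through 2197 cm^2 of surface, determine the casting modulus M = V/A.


Formula: Casting Modulus M = V / A
M = 3924 cm^3 / 2197 cm^2 = 1.7861 cm


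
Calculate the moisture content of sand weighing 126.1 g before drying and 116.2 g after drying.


Formula: MC = (W_wet - W_dry) / W_wet * 100
Water mass = 126.1 - 116.2 = 9.9 g
MC = 9.9 / 126.1 * 100 = 7.8509%


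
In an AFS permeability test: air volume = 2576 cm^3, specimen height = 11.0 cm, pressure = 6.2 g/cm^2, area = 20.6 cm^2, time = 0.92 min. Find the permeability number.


Formula: Permeability Number P = (V * H) / (p * A * t)
Numerator: V * H = 2576 * 11.0 = 28336.0
Denominator: p * A * t = 6.2 * 20.6 * 0.92 = 117.5024
P = 28336.0 / 117.5024 = 241.1525

Answer: 241.1525


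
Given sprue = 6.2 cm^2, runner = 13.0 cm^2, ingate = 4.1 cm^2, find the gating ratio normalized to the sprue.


Sprue:Runner:Ingate = 1 : 13.0/6.2 : 4.1/6.2 = 1:2.10:0.66

Answer: 1:2.10:0.66


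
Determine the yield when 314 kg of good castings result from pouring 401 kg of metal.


Formula: Casting Yield = (W_good / W_total) * 100
Yield = (314 kg / 401 kg) * 100 = 78.3042%


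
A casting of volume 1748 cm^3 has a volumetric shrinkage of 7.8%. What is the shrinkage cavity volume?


Formula: V_shrink = V_casting * shrinkage_pct / 100
V_shrink = 1748 cm^3 * 7.8 / 100 = 136.3440 cm^3

136.3440 cm^3


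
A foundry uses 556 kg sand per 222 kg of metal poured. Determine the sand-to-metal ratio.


Formula: Sand-to-Metal Ratio = W_sand / W_metal
Ratio = 556 kg / 222 kg = 2.5045

2.5045


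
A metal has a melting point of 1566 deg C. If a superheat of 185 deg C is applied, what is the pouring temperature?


Formula: T_pour = T_melt + Superheat
T_pour = 1566 + 185 = 1751 deg C

Answer: 1751 deg C


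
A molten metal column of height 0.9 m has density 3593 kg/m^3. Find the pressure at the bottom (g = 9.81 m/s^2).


Formula: P = rho * g * h
rho * g = 3593 * 9.81 = 35247.33 N/m^3
P = 35247.33 * 0.9 = 31722.5970 Pa

Final answer: 31722.5970 Pa


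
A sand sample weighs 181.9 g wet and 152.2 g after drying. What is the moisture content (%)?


Formula: MC = (W_wet - W_dry) / W_wet * 100
Water mass = 181.9 - 152.2 = 29.7 g
MC = 29.7 / 181.9 * 100 = 16.3277%

Final answer: 16.3277%


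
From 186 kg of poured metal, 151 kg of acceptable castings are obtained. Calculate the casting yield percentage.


Formula: Casting Yield = (W_good / W_total) * 100
Yield = (151 kg / 186 kg) * 100 = 81.1828%

Answer: 81.1828%


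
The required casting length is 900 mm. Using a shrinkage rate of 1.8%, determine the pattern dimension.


Formula: L_pattern = L_casting * (1 + shrinkage_rate/100)
Shrinkage factor = 1 + 1.8/100 = 1.018
L_pattern = 900 mm * 1.018 = 916.2000 mm


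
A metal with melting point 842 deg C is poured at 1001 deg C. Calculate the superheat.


Formula: Superheat = T_pour - T_melt
Superheat = 1001 - 842 = 159 deg C

Answer: 159 deg C


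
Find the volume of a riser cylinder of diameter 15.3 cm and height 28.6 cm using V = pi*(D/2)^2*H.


Formula: V = pi * (D/2)^2 * H  (cylinder volume)
Radius = D/2 = 15.3/2 = 7.65 cm
V = pi * 7.65^2 * 28.6 = 5258.2203 cm^3


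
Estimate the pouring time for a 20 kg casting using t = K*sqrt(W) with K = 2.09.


Formula: t = K * sqrt(W)
sqrt(W) = sqrt(20) = 4.47214
t = 2.09 * 4.47214 = 9.3468 s


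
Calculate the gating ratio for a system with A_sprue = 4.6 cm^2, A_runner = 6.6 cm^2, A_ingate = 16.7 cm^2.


Sprue:Runner:Ingate = 1 : 6.6/4.6 : 16.7/4.6 = 1:1.43:3.63


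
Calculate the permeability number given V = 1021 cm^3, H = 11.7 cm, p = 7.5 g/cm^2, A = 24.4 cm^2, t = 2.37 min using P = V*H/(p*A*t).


Formula: Permeability Number P = (V * H) / (p * A * t)
Numerator: V * H = 1021 * 11.7 = 11945.7
Denominator: p * A * t = 7.5 * 24.4 * 2.37 = 433.71
P = 11945.7 / 433.71 = 27.5431


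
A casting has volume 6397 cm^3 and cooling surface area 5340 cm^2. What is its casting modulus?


Formula: Casting Modulus M = V / A
M = 6397 cm^3 / 5340 cm^2 = 1.1979 cm


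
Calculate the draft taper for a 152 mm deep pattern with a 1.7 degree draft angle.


Formula: taper = depth * tan(draft_angle)
tan(1.7 deg) = 0.0296793
taper = 152 mm * 0.0296793 = 4.5113 mm

4.5113 mm


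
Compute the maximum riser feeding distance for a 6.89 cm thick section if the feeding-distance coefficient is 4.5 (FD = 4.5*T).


Formula: FD = 4.5 * T  (riser feeding-distance rule)
FD = 4.5 * 6.89 cm = 31.0050 cm

Answer: 31.0050 cm


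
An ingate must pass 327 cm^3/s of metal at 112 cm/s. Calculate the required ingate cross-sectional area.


Formula: A_ingate = Q / v  (continuity equation)
A = 327 cm^3/s / 112 cm/s = 2.9196 cm^2

2.9196 cm^2


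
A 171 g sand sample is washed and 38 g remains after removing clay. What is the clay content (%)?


Formula: Clay% = (W_total - W_washed) / W_total * 100
Clay mass = 171 - 38 = 133 g
Clay% = 133 / 171 * 100 = 77.7778%

Answer: 77.7778%


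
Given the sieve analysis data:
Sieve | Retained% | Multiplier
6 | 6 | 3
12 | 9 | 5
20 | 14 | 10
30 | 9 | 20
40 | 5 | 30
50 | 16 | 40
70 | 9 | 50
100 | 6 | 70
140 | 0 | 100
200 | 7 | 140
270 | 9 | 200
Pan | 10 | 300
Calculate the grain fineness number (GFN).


Formula: GFN = sum(pct * multiplier) / sum(pct)
sum(pct * multiplier) = 7823
sum(pct) = 100
GFN = 7823 / 100 = 78.23

Final answer: 78.23


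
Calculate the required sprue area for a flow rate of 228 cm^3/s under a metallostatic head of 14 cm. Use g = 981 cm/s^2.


Formula: v = sqrt(2*g*h), A = Q/v
Velocity: v = sqrt(2 * 981 * 14) = sqrt(27468) = 165.7347 cm/s
Sprue area: A = Q / v = 228 / 165.7347 = 1.3757 cm^2

1.3757 cm^2


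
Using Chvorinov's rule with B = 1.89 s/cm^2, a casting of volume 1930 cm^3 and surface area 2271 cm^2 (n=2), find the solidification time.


Formula: t_s = B * (V/A)^n  (Chvorinov's rule, n=2)
Modulus M = V/A = 1930/2271 = 0.849846 cm
M^2 = 0.849846^2 = 0.722238 cm^2
t_s = 1.89 * 0.722238 = 1.3650 s


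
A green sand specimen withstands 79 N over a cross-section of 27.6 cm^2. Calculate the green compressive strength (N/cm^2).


Formula: Compressive Strength = Force / Area
Strength = 79 N / 27.6 cm^2 = 2.8623 N/cm^2


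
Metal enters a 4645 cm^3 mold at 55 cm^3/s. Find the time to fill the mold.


Formula: t_fill = V_mold / Q_flow
t = 4645 cm^3 / 55 cm^3/s = 84.4545 s


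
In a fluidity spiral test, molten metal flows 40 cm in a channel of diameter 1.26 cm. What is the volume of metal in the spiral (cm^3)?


Formula: V = pi * (d/2)^2 * L  (cylinder volume)
Radius = 1.26/2 = 0.63 cm
V = pi * 0.63^2 * 40 = 49.8759 cm^3

Answer: 49.8759 cm^3


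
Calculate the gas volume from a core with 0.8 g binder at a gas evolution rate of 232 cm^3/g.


Formula: V_gas = W_binder * gas_evolution_rate
V = 0.8 g * 232 cm^3/g = 185.6000 cm^3

Final answer: 185.6000 cm^3


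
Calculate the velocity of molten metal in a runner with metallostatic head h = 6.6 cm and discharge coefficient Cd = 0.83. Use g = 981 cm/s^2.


Formula: v = Cd * sqrt(2 * g * h)  (Torricelli with discharge coefficient)
2*g*h = 2 * 981 * 6.6 = 12949.2 cm^2/s^2
sqrt(12949.2) = 113.79455 cm/s
v = 0.83 * 113.79455 = 94.4495 cm/s

94.4495 cm/s


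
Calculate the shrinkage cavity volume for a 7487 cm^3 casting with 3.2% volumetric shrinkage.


Formula: V_shrink = V_casting * shrinkage_pct / 100
V_shrink = 7487 cm^3 * 3.2 / 100 = 239.5840 cm^3

Answer: 239.5840 cm^3


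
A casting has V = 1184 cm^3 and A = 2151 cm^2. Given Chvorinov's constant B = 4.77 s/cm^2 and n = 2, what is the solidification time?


Formula: t_s = B * (V/A)^n  (Chvorinov's rule, n=2)
Modulus M = V/A = 1184/2151 = 0.550442 cm
M^2 = 0.550442^2 = 0.302986 cm^2
t_s = 4.77 * 0.302986 = 1.4452 s


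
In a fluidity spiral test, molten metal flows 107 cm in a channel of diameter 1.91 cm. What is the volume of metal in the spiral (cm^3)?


Formula: V = pi * (d/2)^2 * L  (cylinder volume)
Radius = 1.91/2 = 0.955 cm
V = pi * 0.955^2 * 107 = 306.5776 cm^3

306.5776 cm^3


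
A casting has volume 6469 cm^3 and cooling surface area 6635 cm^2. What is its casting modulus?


Formula: Casting Modulus M = V / A
M = 6469 cm^3 / 6635 cm^2 = 0.9750 cm

0.9750 cm


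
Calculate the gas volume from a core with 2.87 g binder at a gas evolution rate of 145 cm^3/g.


Formula: V_gas = W_binder * gas_evolution_rate
V = 2.87 g * 145 cm^3/g = 416.1500 cm^3

Final answer: 416.1500 cm^3


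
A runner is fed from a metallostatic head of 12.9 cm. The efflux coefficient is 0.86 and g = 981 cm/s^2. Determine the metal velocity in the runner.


Formula: v = Cd * sqrt(2 * g * h)  (Torricelli with discharge coefficient)
2*g*h = 2 * 981 * 12.9 = 25309.8 cm^2/s^2
sqrt(25309.8) = 159.09054 cm/s
v = 0.86 * 159.09054 = 136.8179 cm/s

Final answer: 136.8179 cm/s


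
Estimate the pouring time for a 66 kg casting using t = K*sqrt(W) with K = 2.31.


Formula: t = K * sqrt(W)
sqrt(W) = sqrt(66) = 8.12404
t = 2.31 * 8.12404 = 18.7665 s

Answer: 18.7665 s


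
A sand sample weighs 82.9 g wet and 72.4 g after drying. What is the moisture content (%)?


Formula: MC = (W_wet - W_dry) / W_wet * 100
Water mass = 82.9 - 72.4 = 10.5 g
MC = 10.5 / 82.9 * 100 = 12.6659%

12.6659%


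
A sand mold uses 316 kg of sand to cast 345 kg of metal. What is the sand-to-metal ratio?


Formula: Sand-to-Metal Ratio = W_sand / W_metal
Ratio = 316 kg / 345 kg = 0.9159

Final answer: 0.9159


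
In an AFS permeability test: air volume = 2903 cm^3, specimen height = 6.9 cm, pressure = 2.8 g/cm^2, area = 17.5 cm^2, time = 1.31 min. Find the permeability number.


Formula: Permeability Number P = (V * H) / (p * A * t)
Numerator: V * H = 2903 * 6.9 = 20030.7
Denominator: p * A * t = 2.8 * 17.5 * 1.31 = 64.19
P = 20030.7 / 64.19 = 312.0533


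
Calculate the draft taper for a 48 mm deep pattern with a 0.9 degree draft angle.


Formula: taper = depth * tan(draft_angle)
tan(0.9 deg) = 0.0157093
taper = 48 mm * 0.0157093 = 0.7540 mm

0.7540 mm


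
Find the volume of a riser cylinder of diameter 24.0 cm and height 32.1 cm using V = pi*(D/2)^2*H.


Formula: V = pi * (D/2)^2 * H  (cylinder volume)
Radius = D/2 = 24.0/2 = 12.0 cm
V = pi * 12.0^2 * 32.1 = 14521.6979 cm^3

Answer: 14521.6979 cm^3


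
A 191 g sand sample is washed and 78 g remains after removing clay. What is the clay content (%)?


Formula: Clay% = (W_total - W_washed) / W_total * 100
Clay mass = 191 - 78 = 113 g
Clay% = 113 / 191 * 100 = 59.1623%

Final answer: 59.1623%


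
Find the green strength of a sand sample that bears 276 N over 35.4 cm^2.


Formula: Compressive Strength = Force / Area
Strength = 276 N / 35.4 cm^2 = 7.7966 N/cm^2

Final answer: 7.7966 N/cm^2


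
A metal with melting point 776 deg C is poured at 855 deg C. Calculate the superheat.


Formula: Superheat = T_pour - T_melt
Superheat = 855 - 776 = 79 deg C

Answer: 79 deg C


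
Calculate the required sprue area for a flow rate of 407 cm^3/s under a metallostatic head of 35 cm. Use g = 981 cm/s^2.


Formula: v = sqrt(2*g*h), A = Q/v
Velocity: v = sqrt(2 * 981 * 35) = sqrt(68670) = 262.0496 cm/s
Sprue area: A = Q / v = 407 / 262.0496 = 1.5531 cm^2

Answer: 1.5531 cm^2


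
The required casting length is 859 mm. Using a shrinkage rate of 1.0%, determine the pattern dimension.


Formula: L_pattern = L_casting * (1 + shrinkage_rate/100)
Shrinkage factor = 1 + 1.0/100 = 1.01
L_pattern = 859 mm * 1.01 = 867.5900 mm

Final answer: 867.5900 mm


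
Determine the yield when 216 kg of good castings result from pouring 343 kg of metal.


Formula: Casting Yield = (W_good / W_total) * 100
Yield = (216 kg / 343 kg) * 100 = 62.9738%

62.9738%


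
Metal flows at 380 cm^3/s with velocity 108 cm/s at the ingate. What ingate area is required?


Formula: A_ingate = Q / v  (continuity equation)
A = 380 cm^3/s / 108 cm/s = 3.5185 cm^2

Final answer: 3.5185 cm^2


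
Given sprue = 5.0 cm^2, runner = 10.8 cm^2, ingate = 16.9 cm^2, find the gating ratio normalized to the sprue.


Sprue:Runner:Ingate = 1 : 10.8/5.0 : 16.9/5.0 = 1:2.16:3.38

Answer: 1:2.16:3.38


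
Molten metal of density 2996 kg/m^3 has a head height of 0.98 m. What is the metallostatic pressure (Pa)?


Formula: P = rho * g * h
rho * g = 2996 * 9.81 = 29390.76 N/m^3
P = 29390.76 * 0.98 = 28802.9448 Pa

Final answer: 28802.9448 Pa


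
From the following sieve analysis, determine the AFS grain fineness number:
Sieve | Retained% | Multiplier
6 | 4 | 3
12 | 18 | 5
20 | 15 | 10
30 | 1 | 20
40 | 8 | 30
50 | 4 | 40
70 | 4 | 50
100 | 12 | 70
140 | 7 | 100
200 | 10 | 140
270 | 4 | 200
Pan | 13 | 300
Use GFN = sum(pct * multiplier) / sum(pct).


Formula: GFN = sum(pct * multiplier) / sum(pct)
sum(pct * multiplier) = 8512
sum(pct) = 100
GFN = 8512 / 100 = 85.12

85.12


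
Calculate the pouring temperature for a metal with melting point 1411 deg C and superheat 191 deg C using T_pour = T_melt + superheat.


Formula: T_pour = T_melt + Superheat
T_pour = 1411 + 191 = 1602 deg C

Final answer: 1602 deg C


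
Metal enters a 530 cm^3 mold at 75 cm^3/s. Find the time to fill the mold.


Formula: t_fill = V_mold / Q_flow
t = 530 cm^3 / 75 cm^3/s = 7.0667 s

7.0667 s


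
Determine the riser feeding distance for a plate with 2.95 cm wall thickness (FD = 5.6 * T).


Formula: FD = 5.6 * T  (riser feeding-distance rule)
FD = 5.6 * 2.95 cm = 16.5200 cm


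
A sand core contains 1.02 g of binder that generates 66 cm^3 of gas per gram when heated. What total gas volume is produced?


Formula: V_gas = W_binder * gas_evolution_rate
V = 1.02 g * 66 cm^3/g = 67.3200 cm^3

67.3200 cm^3


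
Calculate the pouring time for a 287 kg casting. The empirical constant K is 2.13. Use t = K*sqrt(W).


Formula: t = K * sqrt(W)
sqrt(W) = sqrt(287) = 16.94107
t = 2.13 * 16.94107 = 36.0845 s

36.0845 s


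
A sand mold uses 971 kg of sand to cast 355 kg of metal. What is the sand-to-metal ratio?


Formula: Sand-to-Metal Ratio = W_sand / W_metal
Ratio = 971 kg / 355 kg = 2.7352

Final answer: 2.7352


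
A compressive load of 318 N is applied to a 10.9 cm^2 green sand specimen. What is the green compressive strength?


Formula: Compressive Strength = Force / Area
Strength = 318 N / 10.9 cm^2 = 29.1743 N/cm^2


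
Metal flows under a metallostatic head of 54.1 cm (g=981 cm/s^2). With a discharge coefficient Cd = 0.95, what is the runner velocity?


Formula: v = Cd * sqrt(2 * g * h)  (Torricelli with discharge coefficient)
2*g*h = 2 * 981 * 54.1 = 106144.2 cm^2/s^2
sqrt(106144.2) = 325.79779 cm/s
v = 0.95 * 325.79779 = 309.5079 cm/s

309.5079 cm/s


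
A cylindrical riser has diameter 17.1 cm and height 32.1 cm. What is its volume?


Formula: V = pi * (D/2)^2 * H  (cylinder volume)
Radius = D/2 = 17.1/2 = 8.55 cm
V = pi * 8.55^2 * 32.1 = 7372.0307 cm^3

Answer: 7372.0307 cm^3


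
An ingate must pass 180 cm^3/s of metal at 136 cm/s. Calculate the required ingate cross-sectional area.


Formula: A_ingate = Q / v  (continuity equation)
A = 180 cm^3/s / 136 cm/s = 1.3235 cm^2

Answer: 1.3235 cm^2


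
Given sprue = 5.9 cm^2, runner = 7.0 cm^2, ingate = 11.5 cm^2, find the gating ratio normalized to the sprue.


Sprue:Runner:Ingate = 1 : 7.0/5.9 : 11.5/5.9 = 1:1.19:1.95

1:1.19:1.95


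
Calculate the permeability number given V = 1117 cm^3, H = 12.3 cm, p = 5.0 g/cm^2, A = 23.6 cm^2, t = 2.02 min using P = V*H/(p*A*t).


Formula: Permeability Number P = (V * H) / (p * A * t)
Numerator: V * H = 1117 * 12.3 = 13739.1
Denominator: p * A * t = 5.0 * 23.6 * 2.02 = 238.36
P = 13739.1 / 238.36 = 57.6401


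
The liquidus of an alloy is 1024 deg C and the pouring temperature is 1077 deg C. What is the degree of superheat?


Formula: Superheat = T_pour - T_melt
Superheat = 1077 - 1024 = 53 deg C

Answer: 53 deg C


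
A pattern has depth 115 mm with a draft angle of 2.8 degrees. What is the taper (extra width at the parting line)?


Formula: taper = depth * tan(draft_angle)
tan(2.8 deg) = 0.0489082
taper = 115 mm * 0.0489082 = 5.6244 mm

5.6244 mm


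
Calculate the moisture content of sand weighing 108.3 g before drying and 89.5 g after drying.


Formula: MC = (W_wet - W_dry) / W_wet * 100
Water mass = 108.3 - 89.5 = 18.8 g
MC = 18.8 / 108.3 * 100 = 17.3592%

Final answer: 17.3592%


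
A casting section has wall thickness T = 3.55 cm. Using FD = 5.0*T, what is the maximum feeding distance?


Formula: FD = 5.0 * T  (riser feeding-distance rule)
FD = 5.0 * 3.55 cm = 17.7500 cm


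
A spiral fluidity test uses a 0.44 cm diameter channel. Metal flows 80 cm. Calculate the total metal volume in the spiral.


Formula: V = pi * (d/2)^2 * L  (cylinder volume)
Radius = 0.44/2 = 0.22 cm
V = pi * 0.22^2 * 80 = 12.1642 cm^3

Final answer: 12.1642 cm^3


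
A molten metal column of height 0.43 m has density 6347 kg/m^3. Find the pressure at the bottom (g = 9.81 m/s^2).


Formula: P = rho * g * h
rho * g = 6347 * 9.81 = 62264.07 N/m^3
P = 62264.07 * 0.43 = 26773.5501 Pa

Answer: 26773.5501 Pa


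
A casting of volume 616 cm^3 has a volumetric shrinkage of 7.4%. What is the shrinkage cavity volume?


Formula: V_shrink = V_casting * shrinkage_pct / 100
V_shrink = 616 cm^3 * 7.4 / 100 = 45.5840 cm^3

45.5840 cm^3


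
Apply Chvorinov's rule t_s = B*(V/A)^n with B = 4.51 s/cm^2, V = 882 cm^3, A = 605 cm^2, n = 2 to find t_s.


Formula: t_s = B * (V/A)^n  (Chvorinov's rule, n=2)
Modulus M = V/A = 882/605 = 1.457851 cm
M^2 = 1.457851^2 = 2.125330 cm^2
t_s = 4.51 * 2.125330 = 9.5852 s

9.5852 s


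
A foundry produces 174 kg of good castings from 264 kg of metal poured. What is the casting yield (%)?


Formula: Casting Yield = (W_good / W_total) * 100
Yield = (174 kg / 264 kg) * 100 = 65.9091%


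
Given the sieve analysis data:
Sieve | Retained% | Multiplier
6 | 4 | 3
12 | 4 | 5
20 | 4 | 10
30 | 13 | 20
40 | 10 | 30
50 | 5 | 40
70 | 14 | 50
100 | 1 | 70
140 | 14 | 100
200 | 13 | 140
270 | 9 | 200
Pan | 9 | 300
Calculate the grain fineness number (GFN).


Formula: GFN = sum(pct * multiplier) / sum(pct)
sum(pct * multiplier) = 9322
sum(pct) = 100
GFN = 9322 / 100 = 93.22

Final answer: 93.22


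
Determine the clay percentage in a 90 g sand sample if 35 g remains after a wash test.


Formula: Clay% = (W_total - W_washed) / W_total * 100
Clay mass = 90 - 35 = 55 g
Clay% = 55 / 90 * 100 = 61.1111%

61.1111%


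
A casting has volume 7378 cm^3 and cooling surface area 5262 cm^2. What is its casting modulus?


Formula: Casting Modulus M = V / A
M = 7378 cm^3 / 5262 cm^2 = 1.4021 cm

Answer: 1.4021 cm


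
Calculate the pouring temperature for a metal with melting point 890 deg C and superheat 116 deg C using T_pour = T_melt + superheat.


Formula: T_pour = T_melt + Superheat
T_pour = 890 + 116 = 1006 deg C

Final answer: 1006 deg C


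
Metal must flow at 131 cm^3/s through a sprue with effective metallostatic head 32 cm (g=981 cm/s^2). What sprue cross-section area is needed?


Formula: v = sqrt(2*g*h), A = Q/v
Velocity: v = sqrt(2 * 981 * 32) = sqrt(62784) = 250.5674 cm/s
Sprue area: A = Q / v = 131 / 250.5674 = 0.5228 cm^2

Final answer: 0.5228 cm^2


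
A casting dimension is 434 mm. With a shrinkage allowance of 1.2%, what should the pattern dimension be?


Formula: L_pattern = L_casting * (1 + shrinkage_rate/100)
Shrinkage factor = 1 + 1.2/100 = 1.012
L_pattern = 434 mm * 1.012 = 439.2080 mm

Final answer: 439.2080 mm


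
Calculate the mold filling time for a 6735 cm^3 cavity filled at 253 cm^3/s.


Formula: t_fill = V_mold / Q_flow
t = 6735 cm^3 / 253 cm^3/s = 26.6206 s


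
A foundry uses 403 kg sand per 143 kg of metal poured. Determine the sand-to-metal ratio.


Formula: Sand-to-Metal Ratio = W_sand / W_metal
Ratio = 403 kg / 143 kg = 2.8182

Answer: 2.8182


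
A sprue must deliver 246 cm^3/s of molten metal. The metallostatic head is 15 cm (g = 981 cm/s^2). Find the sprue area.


Formula: v = sqrt(2*g*h), A = Q/v
Velocity: v = sqrt(2 * 981 * 15) = sqrt(29430) = 171.5517 cm/s
Sprue area: A = Q / v = 246 / 171.5517 = 1.4340 cm^2

Final answer: 1.4340 cm^2


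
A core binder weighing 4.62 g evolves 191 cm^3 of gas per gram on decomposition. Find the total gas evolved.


Formula: V_gas = W_binder * gas_evolution_rate
V = 4.62 g * 191 cm^3/g = 882.4200 cm^3


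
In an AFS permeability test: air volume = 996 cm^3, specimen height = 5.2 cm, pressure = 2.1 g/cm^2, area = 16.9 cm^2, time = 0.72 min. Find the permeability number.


Formula: Permeability Number P = (V * H) / (p * A * t)
Numerator: V * H = 996 * 5.2 = 5179.2
Denominator: p * A * t = 2.1 * 16.9 * 0.72 = 25.5528
P = 5179.2 / 25.5528 = 202.6862


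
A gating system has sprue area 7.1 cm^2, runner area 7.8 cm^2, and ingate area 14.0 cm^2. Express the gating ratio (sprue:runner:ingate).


Sprue:Runner:Ingate = 1 : 7.8/7.1 : 14.0/7.1 = 1:1.10:1.97

Answer: 1:1.10:1.97


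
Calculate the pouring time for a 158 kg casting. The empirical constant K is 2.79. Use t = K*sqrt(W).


Formula: t = K * sqrt(W)
sqrt(W) = sqrt(158) = 12.56981
t = 2.79 * 12.56981 = 35.0698 s

Answer: 35.0698 s


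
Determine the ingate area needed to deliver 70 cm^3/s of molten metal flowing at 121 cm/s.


Formula: A_ingate = Q / v  (continuity equation)
A = 70 cm^3/s / 121 cm/s = 0.5785 cm^2

Answer: 0.5785 cm^2


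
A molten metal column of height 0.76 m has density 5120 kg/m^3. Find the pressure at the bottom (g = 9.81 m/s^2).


Formula: P = rho * g * h
rho * g = 5120 * 9.81 = 50227.2 N/m^3
P = 50227.2 * 0.76 = 38172.6720 Pa

38172.6720 Pa


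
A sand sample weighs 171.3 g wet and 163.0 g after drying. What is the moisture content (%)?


Formula: MC = (W_wet - W_dry) / W_wet * 100
Water mass = 171.3 - 163.0 = 8.3 g
MC = 8.3 / 171.3 * 100 = 4.8453%

Answer: 4.8453%


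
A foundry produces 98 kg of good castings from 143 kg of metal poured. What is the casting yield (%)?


Formula: Casting Yield = (W_good / W_total) * 100
Yield = (98 kg / 143 kg) * 100 = 68.5315%

68.5315%


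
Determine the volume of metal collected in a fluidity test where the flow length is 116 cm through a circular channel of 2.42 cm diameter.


Formula: V = pi * (d/2)^2 * L  (cylinder volume)
Radius = 2.42/2 = 1.21 cm
V = pi * 1.21^2 * 116 = 533.5543 cm^3

Final answer: 533.5543 cm^3


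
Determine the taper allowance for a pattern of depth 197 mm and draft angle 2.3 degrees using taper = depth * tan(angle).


Formula: taper = depth * tan(draft_angle)
tan(2.3 deg) = 0.0401641
taper = 197 mm * 0.0401641 = 7.9123 mm

7.9123 mm


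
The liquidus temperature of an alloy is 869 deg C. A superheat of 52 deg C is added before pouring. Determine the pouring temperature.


Formula: T_pour = T_melt + Superheat
T_pour = 869 + 52 = 921 deg C

921 deg C


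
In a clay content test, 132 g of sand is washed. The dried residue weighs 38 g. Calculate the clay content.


Formula: Clay% = (W_total - W_washed) / W_total * 100
Clay mass = 132 - 38 = 94 g
Clay% = 94 / 132 * 100 = 71.2121%


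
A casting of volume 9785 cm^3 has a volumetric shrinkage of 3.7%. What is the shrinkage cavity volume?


Formula: V_shrink = V_casting * shrinkage_pct / 100
V_shrink = 9785 cm^3 * 3.7 / 100 = 362.0450 cm^3

Final answer: 362.0450 cm^3


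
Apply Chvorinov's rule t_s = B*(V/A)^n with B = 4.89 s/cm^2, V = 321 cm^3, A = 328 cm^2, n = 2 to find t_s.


Formula: t_s = B * (V/A)^n  (Chvorinov's rule, n=2)
Modulus M = V/A = 321/328 = 0.978659 cm
M^2 = 0.978659^2 = 0.957773 cm^2
t_s = 4.89 * 0.957773 = 4.6835 s

Final answer: 4.6835 s


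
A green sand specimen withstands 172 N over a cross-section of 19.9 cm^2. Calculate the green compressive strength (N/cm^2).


Formula: Compressive Strength = Force / Area
Strength = 172 N / 19.9 cm^2 = 8.6432 N/cm^2


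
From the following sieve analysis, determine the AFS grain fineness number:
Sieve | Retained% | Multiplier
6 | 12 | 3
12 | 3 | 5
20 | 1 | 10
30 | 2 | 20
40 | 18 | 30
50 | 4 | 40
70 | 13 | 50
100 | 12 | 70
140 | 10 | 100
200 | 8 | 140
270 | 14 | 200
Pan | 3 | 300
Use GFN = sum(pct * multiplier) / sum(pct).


Formula: GFN = sum(pct * multiplier) / sum(pct)
sum(pct * multiplier) = 8111
sum(pct) = 100
GFN = 8111 / 100 = 81.11


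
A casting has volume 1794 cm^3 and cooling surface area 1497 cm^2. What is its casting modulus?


Formula: Casting Modulus M = V / A
M = 1794 cm^3 / 1497 cm^2 = 1.1984 cm

Final answer: 1.1984 cm


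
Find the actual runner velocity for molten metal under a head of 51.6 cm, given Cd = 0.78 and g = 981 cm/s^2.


Formula: v = Cd * sqrt(2 * g * h)  (Torricelli with discharge coefficient)
2*g*h = 2 * 981 * 51.6 = 101239.2 cm^2/s^2
sqrt(101239.2) = 318.18108 cm/s
v = 0.78 * 318.18108 = 248.1812 cm/s

Answer: 248.1812 cm/s


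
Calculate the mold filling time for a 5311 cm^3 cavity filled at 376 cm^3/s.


Formula: t_fill = V_mold / Q_flow
t = 5311 cm^3 / 376 cm^3/s = 14.1250 s


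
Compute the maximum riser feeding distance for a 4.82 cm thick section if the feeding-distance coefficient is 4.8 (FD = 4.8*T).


Formula: FD = 4.8 * T  (riser feeding-distance rule)
FD = 4.8 * 4.82 cm = 23.1360 cm


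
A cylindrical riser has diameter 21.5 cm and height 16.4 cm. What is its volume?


Formula: V = pi * (D/2)^2 * H  (cylinder volume)
Radius = D/2 = 21.5/2 = 10.75 cm
V = pi * 10.75^2 * 16.4 = 5954.0249 cm^3

5954.0249 cm^3


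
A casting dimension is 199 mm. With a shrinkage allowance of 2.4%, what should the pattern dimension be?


Formula: L_pattern = L_casting * (1 + shrinkage_rate/100)
Shrinkage factor = 1 + 2.4/100 = 1.024
L_pattern = 199 mm * 1.024 = 203.7760 mm

Final answer: 203.7760 mm
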